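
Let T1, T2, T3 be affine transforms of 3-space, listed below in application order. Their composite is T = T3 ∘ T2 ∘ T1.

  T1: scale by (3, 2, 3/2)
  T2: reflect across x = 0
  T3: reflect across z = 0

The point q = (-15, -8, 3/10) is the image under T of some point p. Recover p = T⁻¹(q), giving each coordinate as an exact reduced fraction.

T1 = [3 0 0 0; 0 2 0 0; 0 0 3/2 0; 0 0 0 1]
T2·T1 = [-3 0 0 0; 0 2 0 0; 0 0 3/2 0; 0 0 0 1]
T3·…·T1 = [-3 0 0 0; 0 2 0 0; 0 0 -3/2 0; 0 0 0 1]
det M = 9; M⁻¹ = [-1/3 0 0 0; 0 1/2 0 0; 0 0 -2/3 0; 0 0 0 1]
M⁻¹ · (-15, -8, 3/10)ᵀ = (5, -4, -1/5)ᵀ

p = (5, -4, -1/5)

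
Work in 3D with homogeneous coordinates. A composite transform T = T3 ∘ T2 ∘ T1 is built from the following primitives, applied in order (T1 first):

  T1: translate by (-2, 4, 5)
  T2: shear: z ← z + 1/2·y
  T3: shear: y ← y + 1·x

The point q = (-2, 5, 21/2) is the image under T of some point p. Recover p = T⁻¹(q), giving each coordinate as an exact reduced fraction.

T1 = [1 0 0 -2; 0 1 0 4; 0 0 1 5; 0 0 0 1]
T2·T1 = [1 0 0 -2; 0 1 0 4; 0 1/2 1 7; 0 0 0 1]
T3·…·T1 = [1 0 0 -2; 1 1 0 2; 0 1/2 1 7; 0 0 0 1]
det M = 1; M⁻¹ = [1 0 0 2; -1 1 0 -4; 1/2 -1/2 1 -5; 0 0 0 1]
M⁻¹ · (-2, 5, 21/2)ᵀ = (0, 3, 2)ᵀ

p = (0, 3, 2)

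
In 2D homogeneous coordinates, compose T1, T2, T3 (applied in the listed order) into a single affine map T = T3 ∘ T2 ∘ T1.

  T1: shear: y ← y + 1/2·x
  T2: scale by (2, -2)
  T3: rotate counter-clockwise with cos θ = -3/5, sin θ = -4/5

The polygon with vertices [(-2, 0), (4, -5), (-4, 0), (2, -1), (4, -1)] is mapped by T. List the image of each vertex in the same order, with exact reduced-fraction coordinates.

T1 shear: y ← y + 1/2·x: (-2, 0) → (-2, -1); (4, -5) → (4, -3); (-4, 0) → (-4, -2); (2, -1) → (2, 0); (4, -1) → (4, 1)
T2 scale by (2, -2): (-2, -1) → (-4, 2); (4, -3) → (8, 6); (-4, -2) → (-8, 4); (2, 0) → (4, 0); (4, 1) → (8, -2)
T3 rotate counter-clockwise with cos θ = -3/5, sin θ = -4/5: (-4, 2) → (4, 2); (8, 6) → (0, -10); (-8, 4) → (8, 4); (4, 0) → (-12/5, -16/5); (8, -2) → (-32/5, -26/5)

image vertices: (4, 2), (0, -10), (8, 4), (-12/5, -16/5), (-32/5, -26/5)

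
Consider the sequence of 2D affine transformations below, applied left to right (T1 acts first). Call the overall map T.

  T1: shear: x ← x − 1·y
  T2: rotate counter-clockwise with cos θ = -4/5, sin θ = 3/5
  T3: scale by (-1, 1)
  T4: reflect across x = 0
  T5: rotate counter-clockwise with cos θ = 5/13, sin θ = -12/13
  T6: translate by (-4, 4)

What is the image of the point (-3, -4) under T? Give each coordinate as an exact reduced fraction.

T(p) = (8/65, 259/65)

T1 shear: x ← x − 1·y: (-3, -4) → (1, -4)
T2 rotate counter-clockwise with cos θ = -4/5, sin θ = 3/5: (1, -4) → (8/5, 19/5)
T3 scale by (-1, 1): (8/5, 19/5) → (-8/5, 19/5)
T4 reflect across x = 0: (-8/5, 19/5) → (8/5, 19/5)
T5 rotate counter-clockwise with cos θ = 5/13, sin θ = -12/13: (8/5, 19/5) → (268/65, -1/65)
T6 translate by (-4, 4): (268/65, -1/65) → (8/65, 259/65)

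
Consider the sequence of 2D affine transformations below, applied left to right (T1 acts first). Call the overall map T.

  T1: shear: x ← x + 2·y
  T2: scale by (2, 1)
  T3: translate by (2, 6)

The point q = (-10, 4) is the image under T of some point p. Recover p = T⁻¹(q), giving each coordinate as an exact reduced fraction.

T1 = [1 2 0; 0 1 0; 0 0 1]
T2·T1 = [2 4 0; 0 1 0; 0 0 1]
T3·…·T1 = [2 4 2; 0 1 6; 0 0 1]
det M = 2; M⁻¹ = [1/2 -2 11; 0 1 -6; 0 0 1]
M⁻¹ · (-10, 4)ᵀ = (-2, -2)ᵀ

p = (-2, -2)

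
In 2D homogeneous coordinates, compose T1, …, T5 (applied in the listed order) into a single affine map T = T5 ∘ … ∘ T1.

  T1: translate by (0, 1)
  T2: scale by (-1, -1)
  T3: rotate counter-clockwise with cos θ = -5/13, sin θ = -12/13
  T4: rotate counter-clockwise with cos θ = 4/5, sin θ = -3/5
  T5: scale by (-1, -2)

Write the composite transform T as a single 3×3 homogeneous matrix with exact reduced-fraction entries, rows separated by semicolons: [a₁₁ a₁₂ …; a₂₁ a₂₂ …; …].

T = [-56/65 33/65 33/65; -66/65 -112/65 -112/65; 0 0 1]

T1 = [1 0 0; 0 1 1; 0 0 1]
T2·T1 = [-1 0 0; 0 -1 -1; 0 0 1]
T3·…·T1 = [5/13 -12/13 -12/13; 12/13 5/13 5/13; 0 0 1]
T4·…·T1 = [56/65 -33/65 -33/65; 33/65 56/65 56/65; 0 0 1]
T5·…·T1 = [-56/65 33/65 33/65; -66/65 -112/65 -112/65; 0 0 1]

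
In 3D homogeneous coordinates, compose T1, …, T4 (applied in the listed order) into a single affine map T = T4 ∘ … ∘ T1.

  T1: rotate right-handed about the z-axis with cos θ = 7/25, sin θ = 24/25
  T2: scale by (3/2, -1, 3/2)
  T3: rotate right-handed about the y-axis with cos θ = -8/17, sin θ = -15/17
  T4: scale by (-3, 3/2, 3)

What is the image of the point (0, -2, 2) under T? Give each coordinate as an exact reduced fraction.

T(p) = (5103/425, 21/25, 288/85)

T1 rotate right-handed about the z-axis with cos θ = 7/25, sin θ = 24/25: (0, -2, 2) → (48/25, -14/25, 2)
T2 scale by (3/2, -1, 3/2): (48/25, -14/25, 2) → (72/25, 14/25, 3)
T3 rotate right-handed about the y-axis with cos θ = -8/17, sin θ = -15/17: (72/25, 14/25, 3) → (-1701/425, 14/25, 96/85)
T4 scale by (-3, 3/2, 3): (-1701/425, 14/25, 96/85) → (5103/425, 21/25, 288/85)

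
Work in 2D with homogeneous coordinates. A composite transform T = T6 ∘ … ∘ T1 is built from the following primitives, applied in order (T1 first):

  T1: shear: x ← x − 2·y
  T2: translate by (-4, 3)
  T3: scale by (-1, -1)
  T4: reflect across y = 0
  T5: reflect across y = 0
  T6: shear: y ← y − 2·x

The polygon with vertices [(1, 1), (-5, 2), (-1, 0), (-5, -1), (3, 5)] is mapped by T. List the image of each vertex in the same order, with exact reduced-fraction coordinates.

T1 shear: x ← x − 2·y: (1, 1) → (-1, 1); (-5, 2) → (-9, 2); (-1, 0) → (-1, 0); (-5, -1) → (-3, -1); (3, 5) → (-7, 5)
T2 translate by (-4, 3): (-1, 1) → (-5, 4); (-9, 2) → (-13, 5); (-1, 0) → (-5, 3); (-3, -1) → (-7, 2); (-7, 5) → (-11, 8)
T3 scale by (-1, -1): (-5, 4) → (5, -4); (-13, 5) → (13, -5); (-5, 3) → (5, -3); (-7, 2) → (7, -2); (-11, 8) → (11, -8)
T4 reflect across y = 0: (5, -4) → (5, 4); (13, -5) → (13, 5); (5, -3) → (5, 3); (7, -2) → (7, 2); (11, -8) → (11, 8)
T5 reflect across y = 0: (5, 4) → (5, -4); (13, 5) → (13, -5); (5, 3) → (5, -3); (7, 2) → (7, -2); (11, 8) → (11, -8)
T6 shear: y ← y − 2·x: (5, -4) → (5, -14); (13, -5) → (13, -31); (5, -3) → (5, -13); (7, -2) → (7, -16); (11, -8) → (11, -30)

image vertices: (5, -14), (13, -31), (5, -13), (7, -16), (11, -30)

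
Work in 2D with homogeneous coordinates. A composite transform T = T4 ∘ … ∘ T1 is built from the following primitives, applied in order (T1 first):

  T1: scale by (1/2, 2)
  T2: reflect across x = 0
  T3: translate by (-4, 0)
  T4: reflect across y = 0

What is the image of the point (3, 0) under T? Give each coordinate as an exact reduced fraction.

T(p) = (-11/2, 0)

T1 scale by (1/2, 2): (3, 0) → (3/2, 0)
T2 reflect across x = 0: (3/2, 0) → (-3/2, 0)
T3 translate by (-4, 0): (-3/2, 0) → (-11/2, 0)
T4 reflect across y = 0: (-11/2, 0) → (-11/2, 0)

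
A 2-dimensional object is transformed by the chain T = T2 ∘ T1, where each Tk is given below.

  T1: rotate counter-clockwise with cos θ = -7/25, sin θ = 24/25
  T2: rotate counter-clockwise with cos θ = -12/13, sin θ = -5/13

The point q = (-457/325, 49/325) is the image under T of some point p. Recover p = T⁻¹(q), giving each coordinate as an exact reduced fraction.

p = (-1, -1)

T1 = [-7/25 -24/25 0; 24/25 -7/25 0; 0 0 1]
T2·T1 = [204/325 253/325 0; -253/325 204/325 0; 0 0 1]
det M = 1; M⁻¹ = [204/325 -253/325 0; 253/325 204/325 0; 0 0 1]
M⁻¹ · (-457/325, 49/325)ᵀ = (-1, -1)ᵀ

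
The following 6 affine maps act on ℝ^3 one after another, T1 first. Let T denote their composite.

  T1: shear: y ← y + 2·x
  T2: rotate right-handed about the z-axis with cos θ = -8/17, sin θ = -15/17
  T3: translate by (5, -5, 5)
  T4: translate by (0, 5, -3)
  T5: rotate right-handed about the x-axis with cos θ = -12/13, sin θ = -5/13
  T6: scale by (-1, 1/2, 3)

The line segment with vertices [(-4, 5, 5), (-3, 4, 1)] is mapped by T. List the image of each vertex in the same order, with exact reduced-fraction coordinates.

image vertices: (-72/17, -413/442, -5544/221), (-79/17, -477/442, -2751/221)

T1 shear: y ← y + 2·x: (-4, 5, 5) → (-4, -3, 5); (-3, 4, 1) → (-3, -2, 1)
T2 rotate right-handed about the z-axis with cos θ = -8/17, sin θ = -15/17: (-4, -3, 5) → (-13/17, 84/17, 5); (-3, -2, 1) → (-6/17, 61/17, 1)
T3 translate by (5, -5, 5): (-13/17, 84/17, 5) → (72/17, -1/17, 10); (-6/17, 61/17, 1) → (79/17, -24/17, 6)
T4 translate by (0, 5, -3): (72/17, -1/17, 10) → (72/17, 84/17, 7); (79/17, -24/17, 6) → (79/17, 61/17, 3)
T5 rotate right-handed about the x-axis with cos θ = -12/13, sin θ = -5/13: (72/17, 84/17, 7) → (72/17, -413/221, -1848/221); (79/17, 61/17, 3) → (79/17, -477/221, -917/221)
T6 scale by (-1, 1/2, 3): (72/17, -413/221, -1848/221) → (-72/17, -413/442, -5544/221); (79/17, -477/221, -917/221) → (-79/17, -477/442, -2751/221)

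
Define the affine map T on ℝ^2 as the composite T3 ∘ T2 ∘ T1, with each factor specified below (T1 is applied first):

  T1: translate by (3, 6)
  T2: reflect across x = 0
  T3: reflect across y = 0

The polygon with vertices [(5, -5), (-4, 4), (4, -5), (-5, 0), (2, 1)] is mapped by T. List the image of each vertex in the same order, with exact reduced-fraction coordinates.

image vertices: (-8, -1), (1, -10), (-7, -1), (2, -6), (-5, -7)

T1 translate by (3, 6): (5, -5) → (8, 1); (-4, 4) → (-1, 10); (4, -5) → (7, 1); (-5, 0) → (-2, 6); (2, 1) → (5, 7)
T2 reflect across x = 0: (8, 1) → (-8, 1); (-1, 10) → (1, 10); (7, 1) → (-7, 1); (-2, 6) → (2, 6); (5, 7) → (-5, 7)
T3 reflect across y = 0: (-8, 1) → (-8, -1); (1, 10) → (1, -10); (-7, 1) → (-7, -1); (2, 6) → (2, -6); (-5, 7) → (-5, -7)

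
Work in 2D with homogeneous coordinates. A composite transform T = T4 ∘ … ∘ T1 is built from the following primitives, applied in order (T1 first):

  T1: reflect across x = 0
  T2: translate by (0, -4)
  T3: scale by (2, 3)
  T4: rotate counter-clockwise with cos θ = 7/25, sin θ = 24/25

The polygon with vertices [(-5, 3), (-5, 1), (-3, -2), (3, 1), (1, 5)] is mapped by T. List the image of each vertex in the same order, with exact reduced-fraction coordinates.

image vertices: (142/25, 219/25), (286/25, 177/25), (474/25, 18/25), (174/25, -207/25), (-86/25, -27/25)

T1 reflect across x = 0: (-5, 3) → (5, 3); (-5, 1) → (5, 1); (-3, -2) → (3, -2); (3, 1) → (-3, 1); (1, 5) → (-1, 5)
T2 translate by (0, -4): (5, 3) → (5, -1); (5, 1) → (5, -3); (3, -2) → (3, -6); (-3, 1) → (-3, -3); (-1, 5) → (-1, 1)
T3 scale by (2, 3): (5, -1) → (10, -3); (5, -3) → (10, -9); (3, -6) → (6, -18); (-3, -3) → (-6, -9); (-1, 1) → (-2, 3)
T4 rotate counter-clockwise with cos θ = 7/25, sin θ = 24/25: (10, -3) → (142/25, 219/25); (10, -9) → (286/25, 177/25); (6, -18) → (474/25, 18/25); (-6, -9) → (174/25, -207/25); (-2, 3) → (-86/25, -27/25)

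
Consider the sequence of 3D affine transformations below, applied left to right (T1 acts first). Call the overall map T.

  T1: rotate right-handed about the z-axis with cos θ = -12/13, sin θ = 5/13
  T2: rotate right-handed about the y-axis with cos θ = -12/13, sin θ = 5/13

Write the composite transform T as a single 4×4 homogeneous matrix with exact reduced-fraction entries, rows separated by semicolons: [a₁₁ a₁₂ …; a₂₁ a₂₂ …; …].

T = [144/169 60/169 5/13 0; 5/13 -12/13 0 0; 60/169 25/169 -12/13 0; 0 0 0 1]

T1 = [-12/13 -5/13 0 0; 5/13 -12/13 0 0; 0 0 1 0; 0 0 0 1]
T2·T1 = [144/169 60/169 5/13 0; 5/13 -12/13 0 0; 60/169 25/169 -12/13 0; 0 0 0 1]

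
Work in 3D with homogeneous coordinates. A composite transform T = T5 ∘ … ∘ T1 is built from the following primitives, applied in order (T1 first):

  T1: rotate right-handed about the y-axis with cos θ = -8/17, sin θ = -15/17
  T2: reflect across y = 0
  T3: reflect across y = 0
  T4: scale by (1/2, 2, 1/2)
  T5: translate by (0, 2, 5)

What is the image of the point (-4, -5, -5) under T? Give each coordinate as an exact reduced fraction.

T(p) = (107/34, -8, 75/17)

T1 rotate right-handed about the y-axis with cos θ = -8/17, sin θ = -15/17: (-4, -5, -5) → (107/17, -5, -20/17)
T2 reflect across y = 0: (107/17, -5, -20/17) → (107/17, 5, -20/17)
T3 reflect across y = 0: (107/17, 5, -20/17) → (107/17, -5, -20/17)
T4 scale by (1/2, 2, 1/2): (107/17, -5, -20/17) → (107/34, -10, -10/17)
T5 translate by (0, 2, 5): (107/34, -10, -10/17) → (107/34, -8, 75/17)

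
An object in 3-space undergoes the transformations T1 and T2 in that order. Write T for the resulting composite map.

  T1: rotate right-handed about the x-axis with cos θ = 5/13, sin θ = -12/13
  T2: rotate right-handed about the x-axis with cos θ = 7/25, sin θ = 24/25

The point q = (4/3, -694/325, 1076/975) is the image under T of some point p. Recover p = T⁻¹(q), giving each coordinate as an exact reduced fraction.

T1 = [1 0 0 0; 0 5/13 12/13 0; 0 -12/13 5/13 0; 0 0 0 1]
T2·T1 = [1 0 0 0; 0 323/325 -36/325 0; 0 36/325 323/325 0; 0 0 0 1]
det M = 1; M⁻¹ = [1 0 0 0; 0 323/325 36/325 0; 0 -36/325 323/325 0; 0 0 0 1]
M⁻¹ · (4/3, -694/325, 1076/975)ᵀ = (4/3, -2, 4/3)ᵀ

p = (4/3, -2, 4/3)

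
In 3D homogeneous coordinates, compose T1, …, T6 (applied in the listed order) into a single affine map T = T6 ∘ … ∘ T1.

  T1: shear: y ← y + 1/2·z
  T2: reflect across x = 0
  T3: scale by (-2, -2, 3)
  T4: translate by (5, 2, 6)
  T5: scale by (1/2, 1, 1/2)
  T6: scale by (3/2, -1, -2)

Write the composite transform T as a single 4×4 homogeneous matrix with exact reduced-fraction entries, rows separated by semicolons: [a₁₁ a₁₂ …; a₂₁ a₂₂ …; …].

T = [3/2 0 0 15/4; 0 2 1 -2; 0 0 -3 -6; 0 0 0 1]

T1 = [1 0 0 0; 0 1 1/2 0; 0 0 1 0; 0 0 0 1]
T2·T1 = [-1 0 0 0; 0 1 1/2 0; 0 0 1 0; 0 0 0 1]
T3·…·T1 = [2 0 0 0; 0 -2 -1 0; 0 0 3 0; 0 0 0 1]
T4·…·T1 = [2 0 0 5; 0 -2 -1 2; 0 0 3 6; 0 0 0 1]
T5·…·T1 = [1 0 0 5/2; 0 -2 -1 2; 0 0 3/2 3; 0 0 0 1]
T6·…·T1 = [3/2 0 0 15/4; 0 2 1 -2; 0 0 -3 -6; 0 0 0 1]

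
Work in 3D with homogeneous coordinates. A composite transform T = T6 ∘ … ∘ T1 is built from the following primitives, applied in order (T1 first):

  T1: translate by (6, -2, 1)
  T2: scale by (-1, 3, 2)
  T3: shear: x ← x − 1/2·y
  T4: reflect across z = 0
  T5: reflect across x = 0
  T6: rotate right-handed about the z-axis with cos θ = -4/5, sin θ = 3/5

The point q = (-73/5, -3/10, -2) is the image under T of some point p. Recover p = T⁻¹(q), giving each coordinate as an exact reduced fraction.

p = (1, 5, 0)

T1 = [1 0 0 6; 0 1 0 -2; 0 0 1 1; 0 0 0 1]
T2·T1 = [-1 0 0 -6; 0 3 0 -6; 0 0 2 2; 0 0 0 1]
T3·…·T1 = [-1 -3/2 0 -3; 0 3 0 -6; 0 0 2 2; 0 0 0 1]
T4·…·T1 = [-1 -3/2 0 -3; 0 3 0 -6; 0 0 -2 -2; 0 0 0 1]
T5·…·T1 = [1 3/2 0 3; 0 3 0 -6; 0 0 -2 -2; 0 0 0 1]
T6·…·T1 = [-4/5 -3 0 6/5; 3/5 -3/2 0 33/5; 0 0 -2 -2; 0 0 0 1]
det M = -6; M⁻¹ = [-1/2 1 0 -6; -1/5 -4/15 0 2; 0 0 -1/2 -1; 0 0 0 1]
M⁻¹ · (-73/5, -3/10, -2)ᵀ = (1, 5, 0)ᵀ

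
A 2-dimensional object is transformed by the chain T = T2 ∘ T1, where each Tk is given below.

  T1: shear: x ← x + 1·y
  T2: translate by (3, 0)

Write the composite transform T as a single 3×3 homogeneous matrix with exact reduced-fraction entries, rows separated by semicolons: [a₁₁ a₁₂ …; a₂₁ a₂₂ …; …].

T = [1 1 3; 0 1 0; 0 0 1]

T1 = [1 1 0; 0 1 0; 0 0 1]
T2·T1 = [1 1 3; 0 1 0; 0 0 1]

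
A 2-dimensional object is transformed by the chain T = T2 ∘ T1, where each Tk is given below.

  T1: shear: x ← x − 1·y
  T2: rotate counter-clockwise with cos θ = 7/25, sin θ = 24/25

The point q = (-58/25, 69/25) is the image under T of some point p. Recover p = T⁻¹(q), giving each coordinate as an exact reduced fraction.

T1 = [1 -1 0; 0 1 0; 0 0 1]
T2·T1 = [7/25 -31/25 0; 24/25 -17/25 0; 0 0 1]
det M = 1; M⁻¹ = [-17/25 31/25 0; -24/25 7/25 0; 0 0 1]
M⁻¹ · (-58/25, 69/25)ᵀ = (5, 3)ᵀ

p = (5, 3)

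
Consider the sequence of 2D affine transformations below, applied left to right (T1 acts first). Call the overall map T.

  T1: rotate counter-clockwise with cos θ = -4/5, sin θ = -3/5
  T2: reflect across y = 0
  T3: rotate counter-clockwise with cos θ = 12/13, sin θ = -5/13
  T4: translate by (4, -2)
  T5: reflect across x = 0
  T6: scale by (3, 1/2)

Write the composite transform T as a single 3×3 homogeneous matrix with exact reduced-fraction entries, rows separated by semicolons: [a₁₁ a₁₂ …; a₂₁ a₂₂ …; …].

T = [99/65 -168/65 -12; 28/65 33/130 -1; 0 0 1]

T1 = [-4/5 3/5 0; -3/5 -4/5 0; 0 0 1]
T2·T1 = [-4/5 3/5 0; 3/5 4/5 0; 0 0 1]
T3·…·T1 = [-33/65 56/65 0; 56/65 33/65 0; 0 0 1]
T4·…·T1 = [-33/65 56/65 4; 56/65 33/65 -2; 0 0 1]
T5·…·T1 = [33/65 -56/65 -4; 56/65 33/65 -2; 0 0 1]
T6·…·T1 = [99/65 -168/65 -12; 28/65 33/130 -1; 0 0 1]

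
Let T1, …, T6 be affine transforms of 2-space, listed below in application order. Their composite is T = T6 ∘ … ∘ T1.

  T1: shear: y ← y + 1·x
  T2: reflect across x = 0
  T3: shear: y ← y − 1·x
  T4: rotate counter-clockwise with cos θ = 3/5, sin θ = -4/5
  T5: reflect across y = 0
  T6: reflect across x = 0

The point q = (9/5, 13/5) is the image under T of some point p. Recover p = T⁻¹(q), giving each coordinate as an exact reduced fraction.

p = (-1, -1)

T1 = [1 0 0; 1 1 0; 0 0 1]
T2·T1 = [-1 0 0; 1 1 0; 0 0 1]
T3·…·T1 = [-1 0 0; 2 1 0; 0 0 1]
T4·…·T1 = [1 4/5 0; 2 3/5 0; 0 0 1]
T5·…·T1 = [1 4/5 0; -2 -3/5 0; 0 0 1]
T6·…·T1 = [-1 -4/5 0; -2 -3/5 0; 0 0 1]
det M = -1; M⁻¹ = [3/5 -4/5 0; -2 1 0; 0 0 1]
M⁻¹ · (9/5, 13/5)ᵀ = (-1, -1)ᵀ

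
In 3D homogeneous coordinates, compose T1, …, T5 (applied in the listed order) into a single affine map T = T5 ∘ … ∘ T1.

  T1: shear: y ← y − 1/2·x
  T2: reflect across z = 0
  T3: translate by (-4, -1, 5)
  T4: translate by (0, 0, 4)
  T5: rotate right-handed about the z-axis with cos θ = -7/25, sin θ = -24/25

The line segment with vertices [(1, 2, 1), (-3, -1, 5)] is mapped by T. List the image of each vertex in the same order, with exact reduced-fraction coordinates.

T1 shear: y ← y − 1/2·x: (1, 2, 1) → (1, 3/2, 1); (-3, -1, 5) → (-3, 1/2, 5)
T2 reflect across z = 0: (1, 3/2, 1) → (1, 3/2, -1); (-3, 1/2, 5) → (-3, 1/2, -5)
T3 translate by (-4, -1, 5): (1, 3/2, -1) → (-3, 1/2, 4); (-3, 1/2, -5) → (-7, -1/2, 0)
T4 translate by (0, 0, 4): (-3, 1/2, 4) → (-3, 1/2, 8); (-7, -1/2, 0) → (-7, -1/2, 4)
T5 rotate right-handed about the z-axis with cos θ = -7/25, sin θ = -24/25: (-3, 1/2, 8) → (33/25, 137/50, 8); (-7, -1/2, 4) → (37/25, 343/50, 4)

image vertices: (33/25, 137/50, 8), (37/25, 343/50, 4)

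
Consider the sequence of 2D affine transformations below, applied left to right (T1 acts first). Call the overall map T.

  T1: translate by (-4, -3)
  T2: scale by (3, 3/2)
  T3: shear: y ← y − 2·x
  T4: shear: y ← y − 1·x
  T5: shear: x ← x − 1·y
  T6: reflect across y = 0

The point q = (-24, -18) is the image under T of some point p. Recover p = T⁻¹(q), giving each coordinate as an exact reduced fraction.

T1 = [1 0 -4; 0 1 -3; 0 0 1]
T2·T1 = [3 0 -12; 0 3/2 -9/2; 0 0 1]
T3·…·T1 = [3 0 -12; -6 3/2 39/2; 0 0 1]
T4·…·T1 = [3 0 -12; -9 3/2 63/2; 0 0 1]
T5·…·T1 = [12 -3/2 -87/2; -9 3/2 63/2; 0 0 1]
T6·…·T1 = [12 -3/2 -87/2; 9 -3/2 -63/2; 0 0 1]
det M = -9/2; M⁻¹ = [1/3 -1/3 4; 2 -8/3 3; 0 0 1]
M⁻¹ · (-24, -18)ᵀ = (2, 3)ᵀ

p = (2, 3)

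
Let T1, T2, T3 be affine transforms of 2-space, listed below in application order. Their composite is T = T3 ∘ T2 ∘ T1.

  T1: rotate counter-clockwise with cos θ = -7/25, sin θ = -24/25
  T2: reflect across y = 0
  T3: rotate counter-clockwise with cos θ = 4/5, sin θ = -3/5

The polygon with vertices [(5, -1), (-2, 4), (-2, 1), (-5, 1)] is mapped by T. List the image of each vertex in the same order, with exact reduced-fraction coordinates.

image vertices: (103/125, 629/125), (76/25, -82/25), (29/125, -278/125), (-103/125, -629/125)

T1 rotate counter-clockwise with cos θ = -7/25, sin θ = -24/25: (5, -1) → (-59/25, -113/25); (-2, 4) → (22/5, 4/5); (-2, 1) → (38/25, 41/25); (-5, 1) → (59/25, 113/25)
T2 reflect across y = 0: (-59/25, -113/25) → (-59/25, 113/25); (22/5, 4/5) → (22/5, -4/5); (38/25, 41/25) → (38/25, -41/25); (59/25, 113/25) → (59/25, -113/25)
T3 rotate counter-clockwise with cos θ = 4/5, sin θ = -3/5: (-59/25, 113/25) → (103/125, 629/125); (22/5, -4/5) → (76/25, -82/25); (38/25, -41/25) → (29/125, -278/125); (59/25, -113/25) → (-103/125, -629/125)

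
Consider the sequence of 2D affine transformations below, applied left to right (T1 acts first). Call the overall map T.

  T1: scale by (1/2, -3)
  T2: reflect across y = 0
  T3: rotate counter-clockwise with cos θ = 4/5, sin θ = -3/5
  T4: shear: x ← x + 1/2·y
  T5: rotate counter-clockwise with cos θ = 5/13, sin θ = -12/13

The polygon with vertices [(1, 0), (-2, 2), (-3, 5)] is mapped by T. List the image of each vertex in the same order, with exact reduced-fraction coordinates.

image vertices: (-47/260, -9/26), (71/10, -3), (4521/260, -213/26)

T1 scale by (1/2, -3): (1, 0) → (1/2, 0); (-2, 2) → (-1, -6); (-3, 5) → (-3/2, -15)
T2 reflect across y = 0: (1/2, 0) → (1/2, 0); (-1, -6) → (-1, 6); (-3/2, -15) → (-3/2, 15)
T3 rotate counter-clockwise with cos θ = 4/5, sin θ = -3/5: (1/2, 0) → (2/5, -3/10); (-1, 6) → (14/5, 27/5); (-3/2, 15) → (39/5, 129/10)
T4 shear: x ← x + 1/2·y: (2/5, -3/10) → (1/4, -3/10); (14/5, 27/5) → (11/2, 27/5); (39/5, 129/10) → (57/4, 129/10)
T5 rotate counter-clockwise with cos θ = 5/13, sin θ = -12/13: (1/4, -3/10) → (-47/260, -9/26); (11/2, 27/5) → (71/10, -3); (57/4, 129/10) → (4521/260, -213/26)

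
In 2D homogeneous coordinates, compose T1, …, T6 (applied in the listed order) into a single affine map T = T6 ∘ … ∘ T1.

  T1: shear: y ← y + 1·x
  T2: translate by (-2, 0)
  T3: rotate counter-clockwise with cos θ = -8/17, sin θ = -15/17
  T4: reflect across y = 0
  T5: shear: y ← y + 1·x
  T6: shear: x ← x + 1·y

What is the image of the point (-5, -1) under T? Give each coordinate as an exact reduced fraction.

T1 shear: y ← y + 1·x: (-5, -1) → (-5, -6)
T2 translate by (-2, 0): (-5, -6) → (-7, -6)
T3 rotate counter-clockwise with cos θ = -8/17, sin θ = -15/17: (-7, -6) → (-2, 9)
T4 reflect across y = 0: (-2, 9) → (-2, -9)
T5 shear: y ← y + 1·x: (-2, -9) → (-2, -11)
T6 shear: x ← x + 1·y: (-2, -11) → (-13, -11)

T(p) = (-13, -11)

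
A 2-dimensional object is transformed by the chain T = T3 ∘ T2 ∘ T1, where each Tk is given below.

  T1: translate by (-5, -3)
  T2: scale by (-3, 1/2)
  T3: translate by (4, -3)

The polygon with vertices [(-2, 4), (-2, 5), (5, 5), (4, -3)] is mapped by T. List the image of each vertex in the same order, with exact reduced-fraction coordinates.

image vertices: (25, -5/2), (25, -2), (4, -2), (7, -6)

T1 translate by (-5, -3): (-2, 4) → (-7, 1); (-2, 5) → (-7, 2); (5, 5) → (0, 2); (4, -3) → (-1, -6)
T2 scale by (-3, 1/2): (-7, 1) → (21, 1/2); (-7, 2) → (21, 1); (0, 2) → (0, 1); (-1, -6) → (3, -3)
T3 translate by (4, -3): (21, 1/2) → (25, -5/2); (21, 1) → (25, -2); (0, 1) → (4, -2); (3, -3) → (7, -6)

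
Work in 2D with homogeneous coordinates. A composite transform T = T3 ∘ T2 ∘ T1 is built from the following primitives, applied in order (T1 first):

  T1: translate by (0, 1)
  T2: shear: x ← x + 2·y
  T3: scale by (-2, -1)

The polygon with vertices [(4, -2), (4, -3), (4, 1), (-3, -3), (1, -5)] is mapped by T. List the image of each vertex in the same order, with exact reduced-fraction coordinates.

T1 translate by (0, 1): (4, -2) → (4, -1); (4, -3) → (4, -2); (4, 1) → (4, 2); (-3, -3) → (-3, -2); (1, -5) → (1, -4)
T2 shear: x ← x + 2·y: (4, -1) → (2, -1); (4, -2) → (0, -2); (4, 2) → (8, 2); (-3, -2) → (-7, -2); (1, -4) → (-7, -4)
T3 scale by (-2, -1): (2, -1) → (-4, 1); (0, -2) → (0, 2); (8, 2) → (-16, -2); (-7, -2) → (14, 2); (-7, -4) → (14, 4)

image vertices: (-4, 1), (0, 2), (-16, -2), (14, 2), (14, 4)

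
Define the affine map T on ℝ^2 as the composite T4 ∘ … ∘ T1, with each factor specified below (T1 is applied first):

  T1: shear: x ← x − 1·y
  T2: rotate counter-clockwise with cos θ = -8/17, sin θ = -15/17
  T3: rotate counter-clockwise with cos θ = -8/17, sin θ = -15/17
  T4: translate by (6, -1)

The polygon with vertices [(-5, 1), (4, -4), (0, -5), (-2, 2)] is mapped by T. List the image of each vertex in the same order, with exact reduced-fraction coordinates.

image vertices: (2460/289, -1890/289), (1406/289, 2275/289), (2129/289, 1716/289), (1898/289, -1571/289)

T1 shear: x ← x − 1·y: (-5, 1) → (-6, 1); (4, -4) → (8, -4); (0, -5) → (5, -5); (-2, 2) → (-4, 2)
T2 rotate counter-clockwise with cos θ = -8/17, sin θ = -15/17: (-6, 1) → (63/17, 82/17); (8, -4) → (-124/17, -88/17); (5, -5) → (-115/17, -35/17); (-4, 2) → (62/17, 44/17)
T3 rotate counter-clockwise with cos θ = -8/17, sin θ = -15/17: (63/17, 82/17) → (726/289, -1601/289); (-124/17, -88/17) → (-328/289, 2564/289); (-115/17, -35/17) → (395/289, 2005/289); (62/17, 44/17) → (164/289, -1282/289)
T4 translate by (6, -1): (726/289, -1601/289) → (2460/289, -1890/289); (-328/289, 2564/289) → (1406/289, 2275/289); (395/289, 2005/289) → (2129/289, 1716/289); (164/289, -1282/289) → (1898/289, -1571/289)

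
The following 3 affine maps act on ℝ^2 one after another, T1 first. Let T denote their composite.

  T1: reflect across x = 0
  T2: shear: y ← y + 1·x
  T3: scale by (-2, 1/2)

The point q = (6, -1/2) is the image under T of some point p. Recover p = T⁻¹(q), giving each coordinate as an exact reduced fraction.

T1 = [-1 0 0; 0 1 0; 0 0 1]
T2·T1 = [-1 0 0; -1 1 0; 0 0 1]
T3·…·T1 = [2 0 0; -1/2 1/2 0; 0 0 1]
det M = 1; M⁻¹ = [1/2 0 0; 1/2 2 0; 0 0 1]
M⁻¹ · (6, -1/2)ᵀ = (3, 2)ᵀ

p = (3, 2)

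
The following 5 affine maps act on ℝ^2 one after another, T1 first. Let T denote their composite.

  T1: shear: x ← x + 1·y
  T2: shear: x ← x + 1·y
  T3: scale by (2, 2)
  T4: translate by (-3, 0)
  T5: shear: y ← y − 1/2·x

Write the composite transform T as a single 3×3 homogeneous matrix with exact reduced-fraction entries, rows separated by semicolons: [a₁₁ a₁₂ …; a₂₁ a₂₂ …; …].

T1 = [1 1 0; 0 1 0; 0 0 1]
T2·T1 = [1 2 0; 0 1 0; 0 0 1]
T3·…·T1 = [2 4 0; 0 2 0; 0 0 1]
T4·…·T1 = [2 4 -3; 0 2 0; 0 0 1]
T5·…·T1 = [2 4 -3; -1 0 3/2; 0 0 1]

T = [2 4 -3; -1 0 3/2; 0 0 1]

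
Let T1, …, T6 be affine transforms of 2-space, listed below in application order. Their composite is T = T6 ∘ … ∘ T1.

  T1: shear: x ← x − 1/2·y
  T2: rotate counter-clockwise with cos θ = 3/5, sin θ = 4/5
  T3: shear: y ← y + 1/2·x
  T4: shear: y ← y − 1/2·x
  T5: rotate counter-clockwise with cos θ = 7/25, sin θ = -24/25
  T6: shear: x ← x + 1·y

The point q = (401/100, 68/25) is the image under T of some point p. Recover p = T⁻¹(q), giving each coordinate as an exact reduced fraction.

T1 = [1 -1/2 0; 0 1 0; 0 0 1]
T2·T1 = [3/5 -11/10 0; 4/5 1/5 0; 0 0 1]
T3·…·T1 = [3/5 -11/10 0; 11/10 -7/20 0; 0 0 1]
T4·…·T1 = [3/5 -11/10 0; 4/5 1/5 0; 0 0 1]
T5·…·T1 = [117/125 -29/250 0; -44/125 139/125 0; 0 0 1]
T6·…·T1 = [73/125 249/250 0; -44/125 139/125 0; 0 0 1]
det M = 1; M⁻¹ = [139/125 -249/250 0; 44/125 73/125 0; 0 0 1]
M⁻¹ · (401/100, 68/25)ᵀ = (7/4, 3)ᵀ

p = (7/4, 3)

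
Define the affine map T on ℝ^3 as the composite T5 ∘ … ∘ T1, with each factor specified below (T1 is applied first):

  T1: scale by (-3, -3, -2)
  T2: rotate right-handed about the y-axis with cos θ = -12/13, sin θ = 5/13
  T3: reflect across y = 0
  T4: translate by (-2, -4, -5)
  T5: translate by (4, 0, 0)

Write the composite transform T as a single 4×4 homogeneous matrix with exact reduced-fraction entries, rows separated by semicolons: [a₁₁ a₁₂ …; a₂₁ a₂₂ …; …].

T = [36/13 0 -10/13 2; 0 3 0 -4; 15/13 0 24/13 -5; 0 0 0 1]

T1 = [-3 0 0 0; 0 -3 0 0; 0 0 -2 0; 0 0 0 1]
T2·T1 = [36/13 0 -10/13 0; 0 -3 0 0; 15/13 0 24/13 0; 0 0 0 1]
T3·…·T1 = [36/13 0 -10/13 0; 0 3 0 0; 15/13 0 24/13 0; 0 0 0 1]
T4·…·T1 = [36/13 0 -10/13 -2; 0 3 0 -4; 15/13 0 24/13 -5; 0 0 0 1]
T5·…·T1 = [36/13 0 -10/13 2; 0 3 0 -4; 15/13 0 24/13 -5; 0 0 0 1]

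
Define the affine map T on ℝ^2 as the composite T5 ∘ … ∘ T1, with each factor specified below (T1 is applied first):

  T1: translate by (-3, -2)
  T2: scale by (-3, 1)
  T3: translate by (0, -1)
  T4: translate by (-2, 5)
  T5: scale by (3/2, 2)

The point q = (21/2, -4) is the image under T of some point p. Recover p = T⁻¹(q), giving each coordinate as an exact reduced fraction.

T1 = [1 0 -3; 0 1 -2; 0 0 1]
T2·T1 = [-3 0 9; 0 1 -2; 0 0 1]
T3·…·T1 = [-3 0 9; 0 1 -3; 0 0 1]
T4·…·T1 = [-3 0 7; 0 1 2; 0 0 1]
T5·…·T1 = [-9/2 0 21/2; 0 2 4; 0 0 1]
det M = -9; M⁻¹ = [-2/9 0 7/3; 0 1/2 -2; 0 0 1]
M⁻¹ · (21/2, -4)ᵀ = (0, -4)ᵀ

p = (0, -4)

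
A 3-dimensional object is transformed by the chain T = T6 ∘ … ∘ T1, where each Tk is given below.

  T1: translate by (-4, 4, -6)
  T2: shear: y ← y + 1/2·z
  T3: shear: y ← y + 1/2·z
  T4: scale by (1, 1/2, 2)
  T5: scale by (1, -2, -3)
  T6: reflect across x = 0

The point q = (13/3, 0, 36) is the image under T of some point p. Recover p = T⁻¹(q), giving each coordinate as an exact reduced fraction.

T1 = [1 0 0 -4; 0 1 0 4; 0 0 1 -6; 0 0 0 1]
T2·T1 = [1 0 0 -4; 0 1 1/2 1; 0 0 1 -6; 0 0 0 1]
T3·…·T1 = [1 0 0 -4; 0 1 1 -2; 0 0 1 -6; 0 0 0 1]
T4·…·T1 = [1 0 0 -4; 0 1/2 1/2 -1; 0 0 2 -12; 0 0 0 1]
T5·…·T1 = [1 0 0 -4; 0 -1 -1 2; 0 0 -6 36; 0 0 0 1]
T6·…·T1 = [-1 0 0 4; 0 -1 -1 2; 0 0 -6 36; 0 0 0 1]
det M = -6; M⁻¹ = [-1 0 0 4; 0 -1 1/6 -4; 0 0 -1/6 6; 0 0 0 1]
M⁻¹ · (13/3, 0, 36)ᵀ = (-1/3, 2, 0)ᵀ

p = (-1/3, 2, 0)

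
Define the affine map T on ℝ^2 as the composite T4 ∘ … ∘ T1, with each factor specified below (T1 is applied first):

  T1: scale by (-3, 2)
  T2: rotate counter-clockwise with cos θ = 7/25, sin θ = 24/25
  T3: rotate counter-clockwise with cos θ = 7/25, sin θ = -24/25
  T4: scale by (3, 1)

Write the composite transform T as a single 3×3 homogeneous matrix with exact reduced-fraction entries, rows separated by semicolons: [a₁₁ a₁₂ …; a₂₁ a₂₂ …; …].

T = [-9 0 0; 0 2 0; 0 0 1]

T1 = [-3 0 0; 0 2 0; 0 0 1]
T2·T1 = [-21/25 -48/25 0; -72/25 14/25 0; 0 0 1]
T3·…·T1 = [-3 0 0; 0 2 0; 0 0 1]
T4·…·T1 = [-9 0 0; 0 2 0; 0 0 1]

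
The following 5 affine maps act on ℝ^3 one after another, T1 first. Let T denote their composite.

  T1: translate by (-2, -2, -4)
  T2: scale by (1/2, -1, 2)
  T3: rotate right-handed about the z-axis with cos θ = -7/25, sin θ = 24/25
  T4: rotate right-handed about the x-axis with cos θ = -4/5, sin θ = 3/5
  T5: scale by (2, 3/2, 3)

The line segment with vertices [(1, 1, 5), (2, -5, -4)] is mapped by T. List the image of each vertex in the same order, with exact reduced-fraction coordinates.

T1 translate by (-2, -2, -4): (1, 1, 5) → (-1, -1, 1); (2, -5, -4) → (0, -7, -8)
T2 scale by (1/2, -1, 2): (-1, -1, 1) → (-1/2, 1, 2); (0, -7, -8) → (0, 7, -16)
T3 rotate right-handed about the z-axis with cos θ = -7/25, sin θ = 24/25: (-1/2, 1, 2) → (-41/50, -19/25, 2); (0, 7, -16) → (-168/25, -49/25, -16)
T4 rotate right-handed about the x-axis with cos θ = -4/5, sin θ = 3/5: (-41/50, -19/25, 2) → (-41/50, -74/125, -257/125); (-168/25, -49/25, -16) → (-168/25, 1396/125, 1453/125)
T5 scale by (2, 3/2, 3): (-41/50, -74/125, -257/125) → (-41/25, -111/125, -771/125); (-168/25, 1396/125, 1453/125) → (-336/25, 2094/125, 4359/125)

image vertices: (-41/25, -111/125, -771/125), (-336/25, 2094/125, 4359/125)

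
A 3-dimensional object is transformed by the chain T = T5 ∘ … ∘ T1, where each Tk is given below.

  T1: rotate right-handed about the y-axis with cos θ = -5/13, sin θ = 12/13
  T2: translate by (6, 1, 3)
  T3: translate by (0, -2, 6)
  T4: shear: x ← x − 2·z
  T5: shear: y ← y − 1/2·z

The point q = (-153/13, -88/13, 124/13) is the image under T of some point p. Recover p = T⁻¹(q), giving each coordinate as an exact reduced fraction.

p = (-1, -1, 1)

T1 = [-5/13 0 12/13 0; 0 1 0 0; -12/13 0 -5/13 0; 0 0 0 1]
T2·T1 = [-5/13 0 12/13 6; 0 1 0 1; -12/13 0 -5/13 3; 0 0 0 1]
T3·…·T1 = [-5/13 0 12/13 6; 0 1 0 -1; -12/13 0 -5/13 9; 0 0 0 1]
T4·…·T1 = [19/13 0 22/13 -12; 0 1 0 -1; -12/13 0 -5/13 9; 0 0 0 1]
T5·…·T1 = [19/13 0 22/13 -12; 6/13 1 5/26 -11/2; -12/13 0 -5/13 9; 0 0 0 1]
det M = 1; M⁻¹ = [-5/13 0 -22/13 138/13; 0 1 1/2 1; 12/13 0 19/13 -27/13; 0 0 0 1]
M⁻¹ · (-153/13, -88/13, 124/13)ᵀ = (-1, -1, 1)ᵀ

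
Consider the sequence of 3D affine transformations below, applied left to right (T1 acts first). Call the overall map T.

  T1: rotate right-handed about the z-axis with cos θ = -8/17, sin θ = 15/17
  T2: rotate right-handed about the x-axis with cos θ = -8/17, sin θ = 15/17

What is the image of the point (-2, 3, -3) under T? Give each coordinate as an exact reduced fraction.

T1 rotate right-handed about the z-axis with cos θ = -8/17, sin θ = 15/17: (-2, 3, -3) → (-29/17, -54/17, -3)
T2 rotate right-handed about the x-axis with cos θ = -8/17, sin θ = 15/17: (-29/17, -54/17, -3) → (-29/17, 1197/289, -402/289)

T(p) = (-29/17, 1197/289, -402/289)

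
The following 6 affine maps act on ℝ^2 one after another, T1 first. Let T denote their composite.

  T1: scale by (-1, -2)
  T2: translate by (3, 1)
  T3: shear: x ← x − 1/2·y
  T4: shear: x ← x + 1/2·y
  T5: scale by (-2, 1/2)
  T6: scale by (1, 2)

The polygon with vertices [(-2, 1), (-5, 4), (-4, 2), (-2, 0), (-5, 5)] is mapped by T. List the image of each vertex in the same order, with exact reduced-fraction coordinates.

image vertices: (-10, -1), (-16, -7), (-14, -3), (-10, 1), (-16, -9)

T1 scale by (-1, -2): (-2, 1) → (2, -2); (-5, 4) → (5, -8); (-4, 2) → (4, -4); (-2, 0) → (2, 0); (-5, 5) → (5, -10)
T2 translate by (3, 1): (2, -2) → (5, -1); (5, -8) → (8, -7); (4, -4) → (7, -3); (2, 0) → (5, 1); (5, -10) → (8, -9)
T3 shear: x ← x − 1/2·y: (5, -1) → (11/2, -1); (8, -7) → (23/2, -7); (7, -3) → (17/2, -3); (5, 1) → (9/2, 1); (8, -9) → (25/2, -9)
T4 shear: x ← x + 1/2·y: (11/2, -1) → (5, -1); (23/2, -7) → (8, -7); (17/2, -3) → (7, -3); (9/2, 1) → (5, 1); (25/2, -9) → (8, -9)
T5 scale by (-2, 1/2): (5, -1) → (-10, -1/2); (8, -7) → (-16, -7/2); (7, -3) → (-14, -3/2); (5, 1) → (-10, 1/2); (8, -9) → (-16, -9/2)
T6 scale by (1, 2): (-10, -1/2) → (-10, -1); (-16, -7/2) → (-16, -7); (-14, -3/2) → (-14, -3); (-10, 1/2) → (-10, 1); (-16, -9/2) → (-16, -9)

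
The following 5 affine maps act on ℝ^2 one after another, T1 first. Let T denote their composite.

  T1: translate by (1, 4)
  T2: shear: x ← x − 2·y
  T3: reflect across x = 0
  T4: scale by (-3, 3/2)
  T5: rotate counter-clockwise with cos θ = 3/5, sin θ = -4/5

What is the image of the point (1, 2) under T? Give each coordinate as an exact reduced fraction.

T(p) = (-54/5, 147/5)

T1 translate by (1, 4): (1, 2) → (2, 6)
T2 shear: x ← x − 2·y: (2, 6) → (-10, 6)
T3 reflect across x = 0: (-10, 6) → (10, 6)
T4 scale by (-3, 3/2): (10, 6) → (-30, 9)
T5 rotate counter-clockwise with cos θ = 3/5, sin θ = -4/5: (-30, 9) → (-54/5, 147/5)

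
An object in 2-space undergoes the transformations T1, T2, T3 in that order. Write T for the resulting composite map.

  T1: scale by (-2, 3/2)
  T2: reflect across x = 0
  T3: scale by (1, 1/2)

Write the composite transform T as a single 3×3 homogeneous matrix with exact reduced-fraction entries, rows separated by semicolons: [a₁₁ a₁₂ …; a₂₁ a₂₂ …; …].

T1 = [-2 0 0; 0 3/2 0; 0 0 1]
T2·T1 = [2 0 0; 0 3/2 0; 0 0 1]
T3·…·T1 = [2 0 0; 0 3/4 0; 0 0 1]

T = [2 0 0; 0 3/4 0; 0 0 1]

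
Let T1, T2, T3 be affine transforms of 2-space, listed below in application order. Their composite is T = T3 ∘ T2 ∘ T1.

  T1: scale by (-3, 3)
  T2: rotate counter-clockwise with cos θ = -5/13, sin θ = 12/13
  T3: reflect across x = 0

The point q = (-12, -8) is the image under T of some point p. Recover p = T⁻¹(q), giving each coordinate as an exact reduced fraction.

T1 = [-3 0 0; 0 3 0; 0 0 1]
T2·T1 = [15/13 -36/13 0; -36/13 -15/13 0; 0 0 1]
T3·…·T1 = [-15/13 36/13 0; -36/13 -15/13 0; 0 0 1]
det M = 9; M⁻¹ = [-5/39 -4/13 0; 4/13 -5/39 0; 0 0 1]
M⁻¹ · (-12, -8)ᵀ = (4, -8/3)ᵀ

p = (4, -8/3)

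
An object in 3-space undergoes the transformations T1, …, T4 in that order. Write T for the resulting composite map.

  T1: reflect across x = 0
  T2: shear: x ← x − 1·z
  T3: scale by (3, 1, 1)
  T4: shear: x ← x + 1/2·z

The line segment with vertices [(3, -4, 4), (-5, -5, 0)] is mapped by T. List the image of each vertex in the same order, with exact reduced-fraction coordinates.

T1 reflect across x = 0: (3, -4, 4) → (-3, -4, 4); (-5, -5, 0) → (5, -5, 0)
T2 shear: x ← x − 1·z: (-3, -4, 4) → (-7, -4, 4); (5, -5, 0) → (5, -5, 0)
T3 scale by (3, 1, 1): (-7, -4, 4) → (-21, -4, 4); (5, -5, 0) → (15, -5, 0)
T4 shear: x ← x + 1/2·z: (-21, -4, 4) → (-19, -4, 4); (15, -5, 0) → (15, -5, 0)

image vertices: (-19, -4, 4), (15, -5, 0)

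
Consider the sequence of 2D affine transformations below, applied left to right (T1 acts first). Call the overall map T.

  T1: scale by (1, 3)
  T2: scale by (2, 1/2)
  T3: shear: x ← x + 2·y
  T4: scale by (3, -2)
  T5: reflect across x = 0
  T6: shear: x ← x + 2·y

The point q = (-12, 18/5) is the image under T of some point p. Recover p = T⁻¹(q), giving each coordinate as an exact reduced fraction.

T1 = [1 0 0; 0 3 0; 0 0 1]
T2·T1 = [2 0 0; 0 3/2 0; 0 0 1]
T3·…·T1 = [2 3 0; 0 3/2 0; 0 0 1]
T4·…·T1 = [6 9 0; 0 -3 0; 0 0 1]
T5·…·T1 = [-6 -9 0; 0 -3 0; 0 0 1]
T6·…·T1 = [-6 -15 0; 0 -3 0; 0 0 1]
det M = 18; M⁻¹ = [-1/6 5/6 0; 0 -1/3 0; 0 0 1]
M⁻¹ · (-12, 18/5)ᵀ = (5, -6/5)ᵀ

p = (5, -6/5)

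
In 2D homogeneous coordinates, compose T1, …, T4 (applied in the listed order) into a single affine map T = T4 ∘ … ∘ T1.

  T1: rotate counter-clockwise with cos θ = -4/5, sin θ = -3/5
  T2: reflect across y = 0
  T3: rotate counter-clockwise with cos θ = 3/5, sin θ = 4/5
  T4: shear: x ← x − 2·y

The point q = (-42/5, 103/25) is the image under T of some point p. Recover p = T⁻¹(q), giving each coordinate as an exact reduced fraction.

T1 = [-4/5 3/5 0; -3/5 -4/5 0; 0 0 1]
T2·T1 = [-4/5 3/5 0; 3/5 4/5 0; 0 0 1]
T3·…·T1 = [-24/25 -7/25 0; -7/25 24/25 0; 0 0 1]
T4·…·T1 = [-2/5 -11/5 0; -7/25 24/25 0; 0 0 1]
det M = -1; M⁻¹ = [-24/25 -11/5 0; -7/25 2/5 0; 0 0 1]
M⁻¹ · (-42/5, 103/25)ᵀ = (-1, 4)ᵀ

p = (-1, 4)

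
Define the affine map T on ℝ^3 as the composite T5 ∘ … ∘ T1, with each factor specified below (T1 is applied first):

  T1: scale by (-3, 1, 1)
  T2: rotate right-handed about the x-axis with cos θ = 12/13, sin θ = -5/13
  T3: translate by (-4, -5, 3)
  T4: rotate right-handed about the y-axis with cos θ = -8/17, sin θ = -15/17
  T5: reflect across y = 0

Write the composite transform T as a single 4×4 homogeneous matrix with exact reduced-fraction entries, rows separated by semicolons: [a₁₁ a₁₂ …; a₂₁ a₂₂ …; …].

T = [24/17 75/221 -180/221 -13/17; 0 -12/13 -5/13 5; -45/17 40/221 -96/221 -84/17; 0 0 0 1]

T1 = [-3 0 0 0; 0 1 0 0; 0 0 1 0; 0 0 0 1]
T2·T1 = [-3 0 0 0; 0 12/13 5/13 0; 0 -5/13 12/13 0; 0 0 0 1]
T3·…·T1 = [-3 0 0 -4; 0 12/13 5/13 -5; 0 -5/13 12/13 3; 0 0 0 1]
T4·…·T1 = [24/17 75/221 -180/221 -13/17; 0 12/13 5/13 -5; -45/17 40/221 -96/221 -84/17; 0 0 0 1]
T5·…·T1 = [24/17 75/221 -180/221 -13/17; 0 -12/13 -5/13 5; -45/17 40/221 -96/221 -84/17; 0 0 0 1]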